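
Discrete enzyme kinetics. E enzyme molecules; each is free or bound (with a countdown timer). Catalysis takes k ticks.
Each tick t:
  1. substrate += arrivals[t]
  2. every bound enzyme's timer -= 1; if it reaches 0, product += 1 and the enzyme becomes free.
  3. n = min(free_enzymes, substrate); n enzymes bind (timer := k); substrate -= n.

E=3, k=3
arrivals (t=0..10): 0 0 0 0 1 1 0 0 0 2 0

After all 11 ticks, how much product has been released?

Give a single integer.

Answer: 2

Derivation:
t=0: arr=0 -> substrate=0 bound=0 product=0
t=1: arr=0 -> substrate=0 bound=0 product=0
t=2: arr=0 -> substrate=0 bound=0 product=0
t=3: arr=0 -> substrate=0 bound=0 product=0
t=4: arr=1 -> substrate=0 bound=1 product=0
t=5: arr=1 -> substrate=0 bound=2 product=0
t=6: arr=0 -> substrate=0 bound=2 product=0
t=7: arr=0 -> substrate=0 bound=1 product=1
t=8: arr=0 -> substrate=0 bound=0 product=2
t=9: arr=2 -> substrate=0 bound=2 product=2
t=10: arr=0 -> substrate=0 bound=2 product=2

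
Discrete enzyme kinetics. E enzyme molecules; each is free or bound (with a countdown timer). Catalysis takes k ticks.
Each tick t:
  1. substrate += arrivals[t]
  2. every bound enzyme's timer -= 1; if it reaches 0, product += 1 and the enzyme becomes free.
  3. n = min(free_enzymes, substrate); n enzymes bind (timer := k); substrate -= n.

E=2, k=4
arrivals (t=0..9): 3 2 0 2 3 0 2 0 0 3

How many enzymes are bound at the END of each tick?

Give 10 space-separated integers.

Answer: 2 2 2 2 2 2 2 2 2 2

Derivation:
t=0: arr=3 -> substrate=1 bound=2 product=0
t=1: arr=2 -> substrate=3 bound=2 product=0
t=2: arr=0 -> substrate=3 bound=2 product=0
t=3: arr=2 -> substrate=5 bound=2 product=0
t=4: arr=3 -> substrate=6 bound=2 product=2
t=5: arr=0 -> substrate=6 bound=2 product=2
t=6: arr=2 -> substrate=8 bound=2 product=2
t=7: arr=0 -> substrate=8 bound=2 product=2
t=8: arr=0 -> substrate=6 bound=2 product=4
t=9: arr=3 -> substrate=9 bound=2 product=4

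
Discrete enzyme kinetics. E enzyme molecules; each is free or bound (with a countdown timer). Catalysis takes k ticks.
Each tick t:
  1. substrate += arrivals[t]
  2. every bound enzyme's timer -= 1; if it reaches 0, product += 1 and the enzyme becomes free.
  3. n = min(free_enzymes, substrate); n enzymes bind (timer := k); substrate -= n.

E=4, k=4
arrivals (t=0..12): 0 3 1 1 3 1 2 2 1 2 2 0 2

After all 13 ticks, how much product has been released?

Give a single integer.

Answer: 8

Derivation:
t=0: arr=0 -> substrate=0 bound=0 product=0
t=1: arr=3 -> substrate=0 bound=3 product=0
t=2: arr=1 -> substrate=0 bound=4 product=0
t=3: arr=1 -> substrate=1 bound=4 product=0
t=4: arr=3 -> substrate=4 bound=4 product=0
t=5: arr=1 -> substrate=2 bound=4 product=3
t=6: arr=2 -> substrate=3 bound=4 product=4
t=7: arr=2 -> substrate=5 bound=4 product=4
t=8: arr=1 -> substrate=6 bound=4 product=4
t=9: arr=2 -> substrate=5 bound=4 product=7
t=10: arr=2 -> substrate=6 bound=4 product=8
t=11: arr=0 -> substrate=6 bound=4 product=8
t=12: arr=2 -> substrate=8 bound=4 product=8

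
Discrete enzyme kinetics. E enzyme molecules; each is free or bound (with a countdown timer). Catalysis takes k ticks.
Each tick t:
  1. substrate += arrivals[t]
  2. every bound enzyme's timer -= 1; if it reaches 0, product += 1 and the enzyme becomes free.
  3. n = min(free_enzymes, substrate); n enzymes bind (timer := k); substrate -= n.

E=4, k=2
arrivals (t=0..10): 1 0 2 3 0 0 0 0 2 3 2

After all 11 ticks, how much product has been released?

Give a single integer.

Answer: 8

Derivation:
t=0: arr=1 -> substrate=0 bound=1 product=0
t=1: arr=0 -> substrate=0 bound=1 product=0
t=2: arr=2 -> substrate=0 bound=2 product=1
t=3: arr=3 -> substrate=1 bound=4 product=1
t=4: arr=0 -> substrate=0 bound=3 product=3
t=5: arr=0 -> substrate=0 bound=1 product=5
t=6: arr=0 -> substrate=0 bound=0 product=6
t=7: arr=0 -> substrate=0 bound=0 product=6
t=8: arr=2 -> substrate=0 bound=2 product=6
t=9: arr=3 -> substrate=1 bound=4 product=6
t=10: arr=2 -> substrate=1 bound=4 product=8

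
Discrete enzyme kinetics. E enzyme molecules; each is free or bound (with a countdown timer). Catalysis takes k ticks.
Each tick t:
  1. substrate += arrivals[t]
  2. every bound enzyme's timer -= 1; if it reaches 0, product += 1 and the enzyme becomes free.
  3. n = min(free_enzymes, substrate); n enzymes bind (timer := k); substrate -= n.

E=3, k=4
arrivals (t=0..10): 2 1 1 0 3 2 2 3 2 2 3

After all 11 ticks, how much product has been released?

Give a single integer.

t=0: arr=2 -> substrate=0 bound=2 product=0
t=1: arr=1 -> substrate=0 bound=3 product=0
t=2: arr=1 -> substrate=1 bound=3 product=0
t=3: arr=0 -> substrate=1 bound=3 product=0
t=4: arr=3 -> substrate=2 bound=3 product=2
t=5: arr=2 -> substrate=3 bound=3 product=3
t=6: arr=2 -> substrate=5 bound=3 product=3
t=7: arr=3 -> substrate=8 bound=3 product=3
t=8: arr=2 -> substrate=8 bound=3 product=5
t=9: arr=2 -> substrate=9 bound=3 product=6
t=10: arr=3 -> substrate=12 bound=3 product=6

Answer: 6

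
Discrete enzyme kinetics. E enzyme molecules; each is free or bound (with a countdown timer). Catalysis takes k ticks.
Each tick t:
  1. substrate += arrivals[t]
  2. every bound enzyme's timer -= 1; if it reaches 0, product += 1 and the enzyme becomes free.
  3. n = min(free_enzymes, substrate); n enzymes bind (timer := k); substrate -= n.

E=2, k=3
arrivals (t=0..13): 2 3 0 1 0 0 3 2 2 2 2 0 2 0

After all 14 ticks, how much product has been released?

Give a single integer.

t=0: arr=2 -> substrate=0 bound=2 product=0
t=1: arr=3 -> substrate=3 bound=2 product=0
t=2: arr=0 -> substrate=3 bound=2 product=0
t=3: arr=1 -> substrate=2 bound=2 product=2
t=4: arr=0 -> substrate=2 bound=2 product=2
t=5: arr=0 -> substrate=2 bound=2 product=2
t=6: arr=3 -> substrate=3 bound=2 product=4
t=7: arr=2 -> substrate=5 bound=2 product=4
t=8: arr=2 -> substrate=7 bound=2 product=4
t=9: arr=2 -> substrate=7 bound=2 product=6
t=10: arr=2 -> substrate=9 bound=2 product=6
t=11: arr=0 -> substrate=9 bound=2 product=6
t=12: arr=2 -> substrate=9 bound=2 product=8
t=13: arr=0 -> substrate=9 bound=2 product=8

Answer: 8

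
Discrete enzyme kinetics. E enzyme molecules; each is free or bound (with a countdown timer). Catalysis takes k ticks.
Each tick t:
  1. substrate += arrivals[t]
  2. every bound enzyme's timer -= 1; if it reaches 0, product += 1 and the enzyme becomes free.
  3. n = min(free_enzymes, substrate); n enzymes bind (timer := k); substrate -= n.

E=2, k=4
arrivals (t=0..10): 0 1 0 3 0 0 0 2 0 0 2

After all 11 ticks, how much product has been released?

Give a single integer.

Answer: 3

Derivation:
t=0: arr=0 -> substrate=0 bound=0 product=0
t=1: arr=1 -> substrate=0 bound=1 product=0
t=2: arr=0 -> substrate=0 bound=1 product=0
t=3: arr=3 -> substrate=2 bound=2 product=0
t=4: arr=0 -> substrate=2 bound=2 product=0
t=5: arr=0 -> substrate=1 bound=2 product=1
t=6: arr=0 -> substrate=1 bound=2 product=1
t=7: arr=2 -> substrate=2 bound=2 product=2
t=8: arr=0 -> substrate=2 bound=2 product=2
t=9: arr=0 -> substrate=1 bound=2 product=3
t=10: arr=2 -> substrate=3 bound=2 product=3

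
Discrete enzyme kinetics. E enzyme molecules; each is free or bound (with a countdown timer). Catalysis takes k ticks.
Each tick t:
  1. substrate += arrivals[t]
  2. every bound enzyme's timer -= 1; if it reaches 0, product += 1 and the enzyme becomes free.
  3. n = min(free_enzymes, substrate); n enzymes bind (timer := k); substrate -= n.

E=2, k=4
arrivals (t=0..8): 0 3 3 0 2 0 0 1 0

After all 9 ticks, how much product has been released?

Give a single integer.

t=0: arr=0 -> substrate=0 bound=0 product=0
t=1: arr=3 -> substrate=1 bound=2 product=0
t=2: arr=3 -> substrate=4 bound=2 product=0
t=3: arr=0 -> substrate=4 bound=2 product=0
t=4: arr=2 -> substrate=6 bound=2 product=0
t=5: arr=0 -> substrate=4 bound=2 product=2
t=6: arr=0 -> substrate=4 bound=2 product=2
t=7: arr=1 -> substrate=5 bound=2 product=2
t=8: arr=0 -> substrate=5 bound=2 product=2

Answer: 2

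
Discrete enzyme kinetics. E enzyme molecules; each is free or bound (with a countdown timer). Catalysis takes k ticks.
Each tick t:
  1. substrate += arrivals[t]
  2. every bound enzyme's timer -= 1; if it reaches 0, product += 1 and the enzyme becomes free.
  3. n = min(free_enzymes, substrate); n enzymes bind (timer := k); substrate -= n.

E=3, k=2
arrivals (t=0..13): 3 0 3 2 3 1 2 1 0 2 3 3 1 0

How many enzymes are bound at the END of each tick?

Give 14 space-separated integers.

t=0: arr=3 -> substrate=0 bound=3 product=0
t=1: arr=0 -> substrate=0 bound=3 product=0
t=2: arr=3 -> substrate=0 bound=3 product=3
t=3: arr=2 -> substrate=2 bound=3 product=3
t=4: arr=3 -> substrate=2 bound=3 product=6
t=5: arr=1 -> substrate=3 bound=3 product=6
t=6: arr=2 -> substrate=2 bound=3 product=9
t=7: arr=1 -> substrate=3 bound=3 product=9
t=8: arr=0 -> substrate=0 bound=3 product=12
t=9: arr=2 -> substrate=2 bound=3 product=12
t=10: arr=3 -> substrate=2 bound=3 product=15
t=11: arr=3 -> substrate=5 bound=3 product=15
t=12: arr=1 -> substrate=3 bound=3 product=18
t=13: arr=0 -> substrate=3 bound=3 product=18

Answer: 3 3 3 3 3 3 3 3 3 3 3 3 3 3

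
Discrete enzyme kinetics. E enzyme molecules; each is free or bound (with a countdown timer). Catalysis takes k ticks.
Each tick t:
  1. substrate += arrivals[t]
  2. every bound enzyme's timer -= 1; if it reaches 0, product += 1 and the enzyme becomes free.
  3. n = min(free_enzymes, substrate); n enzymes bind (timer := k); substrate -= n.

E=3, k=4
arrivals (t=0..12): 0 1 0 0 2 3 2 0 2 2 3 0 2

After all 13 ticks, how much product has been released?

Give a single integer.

Answer: 6

Derivation:
t=0: arr=0 -> substrate=0 bound=0 product=0
t=1: arr=1 -> substrate=0 bound=1 product=0
t=2: arr=0 -> substrate=0 bound=1 product=0
t=3: arr=0 -> substrate=0 bound=1 product=0
t=4: arr=2 -> substrate=0 bound=3 product=0
t=5: arr=3 -> substrate=2 bound=3 product=1
t=6: arr=2 -> substrate=4 bound=3 product=1
t=7: arr=0 -> substrate=4 bound=3 product=1
t=8: arr=2 -> substrate=4 bound=3 product=3
t=9: arr=2 -> substrate=5 bound=3 product=4
t=10: arr=3 -> substrate=8 bound=3 product=4
t=11: arr=0 -> substrate=8 bound=3 product=4
t=12: arr=2 -> substrate=8 bound=3 product=6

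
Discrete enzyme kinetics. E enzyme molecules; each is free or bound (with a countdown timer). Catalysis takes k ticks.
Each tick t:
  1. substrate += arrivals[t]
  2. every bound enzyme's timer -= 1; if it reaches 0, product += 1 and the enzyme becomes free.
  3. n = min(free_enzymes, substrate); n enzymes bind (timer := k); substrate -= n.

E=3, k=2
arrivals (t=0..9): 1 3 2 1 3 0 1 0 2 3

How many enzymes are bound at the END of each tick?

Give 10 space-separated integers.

Answer: 1 3 3 3 3 3 3 2 3 3

Derivation:
t=0: arr=1 -> substrate=0 bound=1 product=0
t=1: arr=3 -> substrate=1 bound=3 product=0
t=2: arr=2 -> substrate=2 bound=3 product=1
t=3: arr=1 -> substrate=1 bound=3 product=3
t=4: arr=3 -> substrate=3 bound=3 product=4
t=5: arr=0 -> substrate=1 bound=3 product=6
t=6: arr=1 -> substrate=1 bound=3 product=7
t=7: arr=0 -> substrate=0 bound=2 product=9
t=8: arr=2 -> substrate=0 bound=3 product=10
t=9: arr=3 -> substrate=2 bound=3 product=11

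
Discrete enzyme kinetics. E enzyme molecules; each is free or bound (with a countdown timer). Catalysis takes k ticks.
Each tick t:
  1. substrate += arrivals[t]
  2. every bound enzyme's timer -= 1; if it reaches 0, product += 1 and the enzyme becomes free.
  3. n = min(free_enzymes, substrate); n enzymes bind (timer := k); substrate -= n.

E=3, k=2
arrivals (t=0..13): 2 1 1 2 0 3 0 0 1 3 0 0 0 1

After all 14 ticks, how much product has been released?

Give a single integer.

Answer: 13

Derivation:
t=0: arr=2 -> substrate=0 bound=2 product=0
t=1: arr=1 -> substrate=0 bound=3 product=0
t=2: arr=1 -> substrate=0 bound=2 product=2
t=3: arr=2 -> substrate=0 bound=3 product=3
t=4: arr=0 -> substrate=0 bound=2 product=4
t=5: arr=3 -> substrate=0 bound=3 product=6
t=6: arr=0 -> substrate=0 bound=3 product=6
t=7: arr=0 -> substrate=0 bound=0 product=9
t=8: arr=1 -> substrate=0 bound=1 product=9
t=9: arr=3 -> substrate=1 bound=3 product=9
t=10: arr=0 -> substrate=0 bound=3 product=10
t=11: arr=0 -> substrate=0 bound=1 product=12
t=12: arr=0 -> substrate=0 bound=0 product=13
t=13: arr=1 -> substrate=0 bound=1 product=13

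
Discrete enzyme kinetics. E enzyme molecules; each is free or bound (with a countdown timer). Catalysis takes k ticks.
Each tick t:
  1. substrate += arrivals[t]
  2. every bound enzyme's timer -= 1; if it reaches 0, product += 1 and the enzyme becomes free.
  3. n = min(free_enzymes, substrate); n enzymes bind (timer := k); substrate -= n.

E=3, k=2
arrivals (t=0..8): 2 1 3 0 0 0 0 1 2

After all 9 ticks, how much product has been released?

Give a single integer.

Answer: 6

Derivation:
t=0: arr=2 -> substrate=0 bound=2 product=0
t=1: arr=1 -> substrate=0 bound=3 product=0
t=2: arr=3 -> substrate=1 bound=3 product=2
t=3: arr=0 -> substrate=0 bound=3 product=3
t=4: arr=0 -> substrate=0 bound=1 product=5
t=5: arr=0 -> substrate=0 bound=0 product=6
t=6: arr=0 -> substrate=0 bound=0 product=6
t=7: arr=1 -> substrate=0 bound=1 product=6
t=8: arr=2 -> substrate=0 bound=3 product=6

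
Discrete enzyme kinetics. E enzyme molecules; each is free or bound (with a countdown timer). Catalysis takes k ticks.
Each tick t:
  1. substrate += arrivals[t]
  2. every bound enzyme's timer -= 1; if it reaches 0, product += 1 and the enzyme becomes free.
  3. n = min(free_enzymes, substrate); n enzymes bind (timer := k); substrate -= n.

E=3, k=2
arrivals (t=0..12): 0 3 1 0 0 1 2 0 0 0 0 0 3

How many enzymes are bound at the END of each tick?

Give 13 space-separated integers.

Answer: 0 3 3 1 1 1 3 2 0 0 0 0 3

Derivation:
t=0: arr=0 -> substrate=0 bound=0 product=0
t=1: arr=3 -> substrate=0 bound=3 product=0
t=2: arr=1 -> substrate=1 bound=3 product=0
t=3: arr=0 -> substrate=0 bound=1 product=3
t=4: arr=0 -> substrate=0 bound=1 product=3
t=5: arr=1 -> substrate=0 bound=1 product=4
t=6: arr=2 -> substrate=0 bound=3 product=4
t=7: arr=0 -> substrate=0 bound=2 product=5
t=8: arr=0 -> substrate=0 bound=0 product=7
t=9: arr=0 -> substrate=0 bound=0 product=7
t=10: arr=0 -> substrate=0 bound=0 product=7
t=11: arr=0 -> substrate=0 bound=0 product=7
t=12: arr=3 -> substrate=0 bound=3 product=7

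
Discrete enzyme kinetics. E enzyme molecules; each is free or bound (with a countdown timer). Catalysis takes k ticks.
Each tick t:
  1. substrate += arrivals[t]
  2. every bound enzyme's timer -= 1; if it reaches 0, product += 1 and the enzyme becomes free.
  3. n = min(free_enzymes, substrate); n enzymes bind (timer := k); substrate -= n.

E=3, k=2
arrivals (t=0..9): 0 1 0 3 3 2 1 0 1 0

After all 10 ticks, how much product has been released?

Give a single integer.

t=0: arr=0 -> substrate=0 bound=0 product=0
t=1: arr=1 -> substrate=0 bound=1 product=0
t=2: arr=0 -> substrate=0 bound=1 product=0
t=3: arr=3 -> substrate=0 bound=3 product=1
t=4: arr=3 -> substrate=3 bound=3 product=1
t=5: arr=2 -> substrate=2 bound=3 product=4
t=6: arr=1 -> substrate=3 bound=3 product=4
t=7: arr=0 -> substrate=0 bound=3 product=7
t=8: arr=1 -> substrate=1 bound=3 product=7
t=9: arr=0 -> substrate=0 bound=1 product=10

Answer: 10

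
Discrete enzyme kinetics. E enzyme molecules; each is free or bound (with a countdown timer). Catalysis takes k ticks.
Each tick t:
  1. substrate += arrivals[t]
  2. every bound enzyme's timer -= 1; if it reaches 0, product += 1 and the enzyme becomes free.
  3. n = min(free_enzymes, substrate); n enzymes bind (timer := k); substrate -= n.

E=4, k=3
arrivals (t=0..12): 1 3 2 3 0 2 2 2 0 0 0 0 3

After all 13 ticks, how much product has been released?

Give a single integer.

Answer: 13

Derivation:
t=0: arr=1 -> substrate=0 bound=1 product=0
t=1: arr=3 -> substrate=0 bound=4 product=0
t=2: arr=2 -> substrate=2 bound=4 product=0
t=3: arr=3 -> substrate=4 bound=4 product=1
t=4: arr=0 -> substrate=1 bound=4 product=4
t=5: arr=2 -> substrate=3 bound=4 product=4
t=6: arr=2 -> substrate=4 bound=4 product=5
t=7: arr=2 -> substrate=3 bound=4 product=8
t=8: arr=0 -> substrate=3 bound=4 product=8
t=9: arr=0 -> substrate=2 bound=4 product=9
t=10: arr=0 -> substrate=0 bound=3 product=12
t=11: arr=0 -> substrate=0 bound=3 product=12
t=12: arr=3 -> substrate=1 bound=4 product=13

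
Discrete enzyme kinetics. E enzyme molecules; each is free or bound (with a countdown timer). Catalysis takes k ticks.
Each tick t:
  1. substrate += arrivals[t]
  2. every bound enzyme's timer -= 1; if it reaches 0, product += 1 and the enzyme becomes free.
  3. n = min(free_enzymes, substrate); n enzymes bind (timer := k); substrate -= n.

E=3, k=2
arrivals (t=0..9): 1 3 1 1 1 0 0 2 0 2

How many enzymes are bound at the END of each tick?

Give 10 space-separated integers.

t=0: arr=1 -> substrate=0 bound=1 product=0
t=1: arr=3 -> substrate=1 bound=3 product=0
t=2: arr=1 -> substrate=1 bound=3 product=1
t=3: arr=1 -> substrate=0 bound=3 product=3
t=4: arr=1 -> substrate=0 bound=3 product=4
t=5: arr=0 -> substrate=0 bound=1 product=6
t=6: arr=0 -> substrate=0 bound=0 product=7
t=7: arr=2 -> substrate=0 bound=2 product=7
t=8: arr=0 -> substrate=0 bound=2 product=7
t=9: arr=2 -> substrate=0 bound=2 product=9

Answer: 1 3 3 3 3 1 0 2 2 2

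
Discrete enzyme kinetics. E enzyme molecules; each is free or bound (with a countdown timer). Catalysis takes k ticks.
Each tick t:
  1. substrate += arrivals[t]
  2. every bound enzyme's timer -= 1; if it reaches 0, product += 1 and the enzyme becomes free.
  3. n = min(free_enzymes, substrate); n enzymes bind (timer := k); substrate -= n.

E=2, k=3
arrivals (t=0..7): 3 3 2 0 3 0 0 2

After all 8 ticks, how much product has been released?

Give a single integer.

Answer: 4

Derivation:
t=0: arr=3 -> substrate=1 bound=2 product=0
t=1: arr=3 -> substrate=4 bound=2 product=0
t=2: arr=2 -> substrate=6 bound=2 product=0
t=3: arr=0 -> substrate=4 bound=2 product=2
t=4: arr=3 -> substrate=7 bound=2 product=2
t=5: arr=0 -> substrate=7 bound=2 product=2
t=6: arr=0 -> substrate=5 bound=2 product=4
t=7: arr=2 -> substrate=7 bound=2 product=4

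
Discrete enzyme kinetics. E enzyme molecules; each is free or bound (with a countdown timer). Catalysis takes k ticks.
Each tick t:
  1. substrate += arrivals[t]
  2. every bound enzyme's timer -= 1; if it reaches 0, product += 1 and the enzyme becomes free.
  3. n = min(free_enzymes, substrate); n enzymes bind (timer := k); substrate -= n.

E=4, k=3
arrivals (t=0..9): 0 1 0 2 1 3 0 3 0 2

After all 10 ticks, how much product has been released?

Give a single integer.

Answer: 7

Derivation:
t=0: arr=0 -> substrate=0 bound=0 product=0
t=1: arr=1 -> substrate=0 bound=1 product=0
t=2: arr=0 -> substrate=0 bound=1 product=0
t=3: arr=2 -> substrate=0 bound=3 product=0
t=4: arr=1 -> substrate=0 bound=3 product=1
t=5: arr=3 -> substrate=2 bound=4 product=1
t=6: arr=0 -> substrate=0 bound=4 product=3
t=7: arr=3 -> substrate=2 bound=4 product=4
t=8: arr=0 -> substrate=1 bound=4 product=5
t=9: arr=2 -> substrate=1 bound=4 product=7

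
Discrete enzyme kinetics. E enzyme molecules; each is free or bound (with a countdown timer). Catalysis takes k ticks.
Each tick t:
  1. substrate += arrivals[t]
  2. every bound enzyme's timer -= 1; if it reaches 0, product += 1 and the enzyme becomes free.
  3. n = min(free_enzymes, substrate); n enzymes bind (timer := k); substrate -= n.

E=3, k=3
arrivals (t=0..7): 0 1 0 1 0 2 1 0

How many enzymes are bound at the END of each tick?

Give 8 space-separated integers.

Answer: 0 1 1 2 1 3 3 3

Derivation:
t=0: arr=0 -> substrate=0 bound=0 product=0
t=1: arr=1 -> substrate=0 bound=1 product=0
t=2: arr=0 -> substrate=0 bound=1 product=0
t=3: arr=1 -> substrate=0 bound=2 product=0
t=4: arr=0 -> substrate=0 bound=1 product=1
t=5: arr=2 -> substrate=0 bound=3 product=1
t=6: arr=1 -> substrate=0 bound=3 product=2
t=7: arr=0 -> substrate=0 bound=3 product=2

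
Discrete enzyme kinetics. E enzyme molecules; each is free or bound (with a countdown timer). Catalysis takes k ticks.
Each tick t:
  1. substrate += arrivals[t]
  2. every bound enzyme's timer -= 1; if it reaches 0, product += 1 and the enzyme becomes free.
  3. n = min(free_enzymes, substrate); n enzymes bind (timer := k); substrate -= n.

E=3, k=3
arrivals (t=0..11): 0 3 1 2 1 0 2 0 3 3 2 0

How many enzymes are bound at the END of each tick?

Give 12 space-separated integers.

t=0: arr=0 -> substrate=0 bound=0 product=0
t=1: arr=3 -> substrate=0 bound=3 product=0
t=2: arr=1 -> substrate=1 bound=3 product=0
t=3: arr=2 -> substrate=3 bound=3 product=0
t=4: arr=1 -> substrate=1 bound=3 product=3
t=5: arr=0 -> substrate=1 bound=3 product=3
t=6: arr=2 -> substrate=3 bound=3 product=3
t=7: arr=0 -> substrate=0 bound=3 product=6
t=8: arr=3 -> substrate=3 bound=3 product=6
t=9: arr=3 -> substrate=6 bound=3 product=6
t=10: arr=2 -> substrate=5 bound=3 product=9
t=11: arr=0 -> substrate=5 bound=3 product=9

Answer: 0 3 3 3 3 3 3 3 3 3 3 3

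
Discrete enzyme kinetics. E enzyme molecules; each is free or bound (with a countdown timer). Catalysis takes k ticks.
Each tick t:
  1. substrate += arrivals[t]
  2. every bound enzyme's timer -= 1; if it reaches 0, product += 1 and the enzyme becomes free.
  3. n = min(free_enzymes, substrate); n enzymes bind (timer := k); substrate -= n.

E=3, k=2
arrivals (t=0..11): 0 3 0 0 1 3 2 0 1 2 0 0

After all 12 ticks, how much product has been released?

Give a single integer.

Answer: 12

Derivation:
t=0: arr=0 -> substrate=0 bound=0 product=0
t=1: arr=3 -> substrate=0 bound=3 product=0
t=2: arr=0 -> substrate=0 bound=3 product=0
t=3: arr=0 -> substrate=0 bound=0 product=3
t=4: arr=1 -> substrate=0 bound=1 product=3
t=5: arr=3 -> substrate=1 bound=3 product=3
t=6: arr=2 -> substrate=2 bound=3 product=4
t=7: arr=0 -> substrate=0 bound=3 product=6
t=8: arr=1 -> substrate=0 bound=3 product=7
t=9: arr=2 -> substrate=0 bound=3 product=9
t=10: arr=0 -> substrate=0 bound=2 product=10
t=11: arr=0 -> substrate=0 bound=0 product=12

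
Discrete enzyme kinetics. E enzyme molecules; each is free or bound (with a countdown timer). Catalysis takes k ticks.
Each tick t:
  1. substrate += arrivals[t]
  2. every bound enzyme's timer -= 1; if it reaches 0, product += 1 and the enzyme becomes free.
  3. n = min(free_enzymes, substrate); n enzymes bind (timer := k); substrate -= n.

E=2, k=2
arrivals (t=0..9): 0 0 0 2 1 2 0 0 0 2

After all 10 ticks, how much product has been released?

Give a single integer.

Answer: 5

Derivation:
t=0: arr=0 -> substrate=0 bound=0 product=0
t=1: arr=0 -> substrate=0 bound=0 product=0
t=2: arr=0 -> substrate=0 bound=0 product=0
t=3: arr=2 -> substrate=0 bound=2 product=0
t=4: arr=1 -> substrate=1 bound=2 product=0
t=5: arr=2 -> substrate=1 bound=2 product=2
t=6: arr=0 -> substrate=1 bound=2 product=2
t=7: arr=0 -> substrate=0 bound=1 product=4
t=8: arr=0 -> substrate=0 bound=1 product=4
t=9: arr=2 -> substrate=0 bound=2 product=5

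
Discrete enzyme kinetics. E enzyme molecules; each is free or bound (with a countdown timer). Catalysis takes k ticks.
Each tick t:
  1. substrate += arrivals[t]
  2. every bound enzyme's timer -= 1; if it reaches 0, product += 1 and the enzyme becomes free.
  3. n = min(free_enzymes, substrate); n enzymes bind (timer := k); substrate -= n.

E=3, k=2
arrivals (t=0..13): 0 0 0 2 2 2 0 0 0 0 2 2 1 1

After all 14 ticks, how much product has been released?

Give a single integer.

t=0: arr=0 -> substrate=0 bound=0 product=0
t=1: arr=0 -> substrate=0 bound=0 product=0
t=2: arr=0 -> substrate=0 bound=0 product=0
t=3: arr=2 -> substrate=0 bound=2 product=0
t=4: arr=2 -> substrate=1 bound=3 product=0
t=5: arr=2 -> substrate=1 bound=3 product=2
t=6: arr=0 -> substrate=0 bound=3 product=3
t=7: arr=0 -> substrate=0 bound=1 product=5
t=8: arr=0 -> substrate=0 bound=0 product=6
t=9: arr=0 -> substrate=0 bound=0 product=6
t=10: arr=2 -> substrate=0 bound=2 product=6
t=11: arr=2 -> substrate=1 bound=3 product=6
t=12: arr=1 -> substrate=0 bound=3 product=8
t=13: arr=1 -> substrate=0 bound=3 product=9

Answer: 9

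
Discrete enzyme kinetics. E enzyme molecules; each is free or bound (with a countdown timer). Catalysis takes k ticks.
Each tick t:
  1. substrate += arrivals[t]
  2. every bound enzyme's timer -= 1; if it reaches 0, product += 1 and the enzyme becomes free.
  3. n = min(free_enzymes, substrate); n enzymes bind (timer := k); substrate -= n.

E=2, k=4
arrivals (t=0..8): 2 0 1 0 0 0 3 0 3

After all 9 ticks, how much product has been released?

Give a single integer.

Answer: 3

Derivation:
t=0: arr=2 -> substrate=0 bound=2 product=0
t=1: arr=0 -> substrate=0 bound=2 product=0
t=2: arr=1 -> substrate=1 bound=2 product=0
t=3: arr=0 -> substrate=1 bound=2 product=0
t=4: arr=0 -> substrate=0 bound=1 product=2
t=5: arr=0 -> substrate=0 bound=1 product=2
t=6: arr=3 -> substrate=2 bound=2 product=2
t=7: arr=0 -> substrate=2 bound=2 product=2
t=8: arr=3 -> substrate=4 bound=2 product=3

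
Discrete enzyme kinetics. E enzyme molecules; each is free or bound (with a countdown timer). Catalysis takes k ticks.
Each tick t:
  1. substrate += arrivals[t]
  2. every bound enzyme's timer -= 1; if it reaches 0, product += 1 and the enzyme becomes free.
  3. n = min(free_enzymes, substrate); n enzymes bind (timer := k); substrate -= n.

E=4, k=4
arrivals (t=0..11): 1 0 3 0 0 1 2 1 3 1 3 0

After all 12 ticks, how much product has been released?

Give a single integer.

t=0: arr=1 -> substrate=0 bound=1 product=0
t=1: arr=0 -> substrate=0 bound=1 product=0
t=2: arr=3 -> substrate=0 bound=4 product=0
t=3: arr=0 -> substrate=0 bound=4 product=0
t=4: arr=0 -> substrate=0 bound=3 product=1
t=5: arr=1 -> substrate=0 bound=4 product=1
t=6: arr=2 -> substrate=0 bound=3 product=4
t=7: arr=1 -> substrate=0 bound=4 product=4
t=8: arr=3 -> substrate=3 bound=4 product=4
t=9: arr=1 -> substrate=3 bound=4 product=5
t=10: arr=3 -> substrate=4 bound=4 product=7
t=11: arr=0 -> substrate=3 bound=4 product=8

Answer: 8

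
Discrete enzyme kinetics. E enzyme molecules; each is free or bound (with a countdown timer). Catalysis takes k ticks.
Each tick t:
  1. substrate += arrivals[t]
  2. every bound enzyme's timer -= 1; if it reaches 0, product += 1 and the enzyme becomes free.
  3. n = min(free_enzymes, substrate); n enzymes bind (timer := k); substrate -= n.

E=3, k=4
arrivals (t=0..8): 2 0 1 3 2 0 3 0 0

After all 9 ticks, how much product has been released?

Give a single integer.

Answer: 5

Derivation:
t=0: arr=2 -> substrate=0 bound=2 product=0
t=1: arr=0 -> substrate=0 bound=2 product=0
t=2: arr=1 -> substrate=0 bound=3 product=0
t=3: arr=3 -> substrate=3 bound=3 product=0
t=4: arr=2 -> substrate=3 bound=3 product=2
t=5: arr=0 -> substrate=3 bound=3 product=2
t=6: arr=3 -> substrate=5 bound=3 product=3
t=7: arr=0 -> substrate=5 bound=3 product=3
t=8: arr=0 -> substrate=3 bound=3 product=5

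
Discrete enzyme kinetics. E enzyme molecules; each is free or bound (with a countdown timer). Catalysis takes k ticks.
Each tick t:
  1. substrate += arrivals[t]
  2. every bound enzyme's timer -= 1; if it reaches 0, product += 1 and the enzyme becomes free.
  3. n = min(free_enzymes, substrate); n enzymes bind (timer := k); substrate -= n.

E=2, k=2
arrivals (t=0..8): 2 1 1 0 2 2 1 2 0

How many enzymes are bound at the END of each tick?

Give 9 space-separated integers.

t=0: arr=2 -> substrate=0 bound=2 product=0
t=1: arr=1 -> substrate=1 bound=2 product=0
t=2: arr=1 -> substrate=0 bound=2 product=2
t=3: arr=0 -> substrate=0 bound=2 product=2
t=4: arr=2 -> substrate=0 bound=2 product=4
t=5: arr=2 -> substrate=2 bound=2 product=4
t=6: arr=1 -> substrate=1 bound=2 product=6
t=7: arr=2 -> substrate=3 bound=2 product=6
t=8: arr=0 -> substrate=1 bound=2 product=8

Answer: 2 2 2 2 2 2 2 2 2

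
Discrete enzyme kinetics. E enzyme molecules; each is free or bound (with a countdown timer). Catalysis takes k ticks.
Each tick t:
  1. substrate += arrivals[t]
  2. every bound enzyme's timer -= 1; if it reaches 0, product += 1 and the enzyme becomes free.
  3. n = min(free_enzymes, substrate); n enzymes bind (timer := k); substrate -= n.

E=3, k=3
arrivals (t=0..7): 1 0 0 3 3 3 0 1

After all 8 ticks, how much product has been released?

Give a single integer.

t=0: arr=1 -> substrate=0 bound=1 product=0
t=1: arr=0 -> substrate=0 bound=1 product=0
t=2: arr=0 -> substrate=0 bound=1 product=0
t=3: arr=3 -> substrate=0 bound=3 product=1
t=4: arr=3 -> substrate=3 bound=3 product=1
t=5: arr=3 -> substrate=6 bound=3 product=1
t=6: arr=0 -> substrate=3 bound=3 product=4
t=7: arr=1 -> substrate=4 bound=3 product=4

Answer: 4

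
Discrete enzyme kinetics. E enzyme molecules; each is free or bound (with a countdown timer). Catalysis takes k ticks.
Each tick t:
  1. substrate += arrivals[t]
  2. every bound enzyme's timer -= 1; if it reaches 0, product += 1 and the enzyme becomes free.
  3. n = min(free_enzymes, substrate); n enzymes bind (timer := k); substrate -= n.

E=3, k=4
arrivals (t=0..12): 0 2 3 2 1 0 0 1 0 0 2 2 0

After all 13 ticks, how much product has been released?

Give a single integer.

Answer: 6

Derivation:
t=0: arr=0 -> substrate=0 bound=0 product=0
t=1: arr=2 -> substrate=0 bound=2 product=0
t=2: arr=3 -> substrate=2 bound=3 product=0
t=3: arr=2 -> substrate=4 bound=3 product=0
t=4: arr=1 -> substrate=5 bound=3 product=0
t=5: arr=0 -> substrate=3 bound=3 product=2
t=6: arr=0 -> substrate=2 bound=3 product=3
t=7: arr=1 -> substrate=3 bound=3 product=3
t=8: arr=0 -> substrate=3 bound=3 product=3
t=9: arr=0 -> substrate=1 bound=3 product=5
t=10: arr=2 -> substrate=2 bound=3 product=6
t=11: arr=2 -> substrate=4 bound=3 product=6
t=12: arr=0 -> substrate=4 bound=3 product=6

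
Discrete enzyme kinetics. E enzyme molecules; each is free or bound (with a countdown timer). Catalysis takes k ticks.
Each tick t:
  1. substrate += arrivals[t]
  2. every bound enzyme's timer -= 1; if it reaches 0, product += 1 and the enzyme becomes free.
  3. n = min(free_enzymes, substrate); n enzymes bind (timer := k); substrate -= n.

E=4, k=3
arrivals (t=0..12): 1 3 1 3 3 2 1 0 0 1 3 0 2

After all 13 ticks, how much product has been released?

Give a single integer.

t=0: arr=1 -> substrate=0 bound=1 product=0
t=1: arr=3 -> substrate=0 bound=4 product=0
t=2: arr=1 -> substrate=1 bound=4 product=0
t=3: arr=3 -> substrate=3 bound=4 product=1
t=4: arr=3 -> substrate=3 bound=4 product=4
t=5: arr=2 -> substrate=5 bound=4 product=4
t=6: arr=1 -> substrate=5 bound=4 product=5
t=7: arr=0 -> substrate=2 bound=4 product=8
t=8: arr=0 -> substrate=2 bound=4 product=8
t=9: arr=1 -> substrate=2 bound=4 product=9
t=10: arr=3 -> substrate=2 bound=4 product=12
t=11: arr=0 -> substrate=2 bound=4 product=12
t=12: arr=2 -> substrate=3 bound=4 product=13

Answer: 13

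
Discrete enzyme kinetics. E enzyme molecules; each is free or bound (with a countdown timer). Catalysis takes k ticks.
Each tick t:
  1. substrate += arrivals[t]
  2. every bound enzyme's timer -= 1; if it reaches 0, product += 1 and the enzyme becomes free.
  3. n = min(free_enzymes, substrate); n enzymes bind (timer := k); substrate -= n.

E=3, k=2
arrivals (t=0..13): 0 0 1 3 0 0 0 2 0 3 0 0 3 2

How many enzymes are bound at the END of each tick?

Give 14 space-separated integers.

Answer: 0 0 1 3 3 1 0 2 2 3 3 0 3 3

Derivation:
t=0: arr=0 -> substrate=0 bound=0 product=0
t=1: arr=0 -> substrate=0 bound=0 product=0
t=2: arr=1 -> substrate=0 bound=1 product=0
t=3: arr=3 -> substrate=1 bound=3 product=0
t=4: arr=0 -> substrate=0 bound=3 product=1
t=5: arr=0 -> substrate=0 bound=1 product=3
t=6: arr=0 -> substrate=0 bound=0 product=4
t=7: arr=2 -> substrate=0 bound=2 product=4
t=8: arr=0 -> substrate=0 bound=2 product=4
t=9: arr=3 -> substrate=0 bound=3 product=6
t=10: arr=0 -> substrate=0 bound=3 product=6
t=11: arr=0 -> substrate=0 bound=0 product=9
t=12: arr=3 -> substrate=0 bound=3 product=9
t=13: arr=2 -> substrate=2 bound=3 product=9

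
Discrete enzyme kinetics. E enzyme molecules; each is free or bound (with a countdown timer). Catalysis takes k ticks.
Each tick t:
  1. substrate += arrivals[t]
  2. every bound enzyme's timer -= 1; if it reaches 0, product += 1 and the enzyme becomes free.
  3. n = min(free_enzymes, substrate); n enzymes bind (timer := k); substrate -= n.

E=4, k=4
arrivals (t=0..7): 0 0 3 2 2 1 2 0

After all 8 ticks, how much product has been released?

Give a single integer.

Answer: 4

Derivation:
t=0: arr=0 -> substrate=0 bound=0 product=0
t=1: arr=0 -> substrate=0 bound=0 product=0
t=2: arr=3 -> substrate=0 bound=3 product=0
t=3: arr=2 -> substrate=1 bound=4 product=0
t=4: arr=2 -> substrate=3 bound=4 product=0
t=5: arr=1 -> substrate=4 bound=4 product=0
t=6: arr=2 -> substrate=3 bound=4 product=3
t=7: arr=0 -> substrate=2 bound=4 product=4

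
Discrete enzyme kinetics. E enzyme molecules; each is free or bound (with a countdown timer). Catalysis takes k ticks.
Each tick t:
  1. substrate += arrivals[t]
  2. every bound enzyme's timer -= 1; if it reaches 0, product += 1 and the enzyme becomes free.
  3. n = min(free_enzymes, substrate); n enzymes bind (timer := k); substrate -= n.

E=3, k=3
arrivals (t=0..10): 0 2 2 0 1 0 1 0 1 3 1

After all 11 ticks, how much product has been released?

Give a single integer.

Answer: 6

Derivation:
t=0: arr=0 -> substrate=0 bound=0 product=0
t=1: arr=2 -> substrate=0 bound=2 product=0
t=2: arr=2 -> substrate=1 bound=3 product=0
t=3: arr=0 -> substrate=1 bound=3 product=0
t=4: arr=1 -> substrate=0 bound=3 product=2
t=5: arr=0 -> substrate=0 bound=2 product=3
t=6: arr=1 -> substrate=0 bound=3 product=3
t=7: arr=0 -> substrate=0 bound=1 product=5
t=8: arr=1 -> substrate=0 bound=2 product=5
t=9: arr=3 -> substrate=1 bound=3 product=6
t=10: arr=1 -> substrate=2 bound=3 product=6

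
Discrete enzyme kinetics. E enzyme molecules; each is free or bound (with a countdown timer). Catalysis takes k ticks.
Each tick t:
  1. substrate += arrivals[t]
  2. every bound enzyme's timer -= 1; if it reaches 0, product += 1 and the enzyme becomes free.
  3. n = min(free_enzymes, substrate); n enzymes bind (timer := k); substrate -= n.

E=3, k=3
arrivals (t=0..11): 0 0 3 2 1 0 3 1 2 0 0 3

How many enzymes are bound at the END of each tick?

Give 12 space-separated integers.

t=0: arr=0 -> substrate=0 bound=0 product=0
t=1: arr=0 -> substrate=0 bound=0 product=0
t=2: arr=3 -> substrate=0 bound=3 product=0
t=3: arr=2 -> substrate=2 bound=3 product=0
t=4: arr=1 -> substrate=3 bound=3 product=0
t=5: arr=0 -> substrate=0 bound=3 product=3
t=6: arr=3 -> substrate=3 bound=3 product=3
t=7: arr=1 -> substrate=4 bound=3 product=3
t=8: arr=2 -> substrate=3 bound=3 product=6
t=9: arr=0 -> substrate=3 bound=3 product=6
t=10: arr=0 -> substrate=3 bound=3 product=6
t=11: arr=3 -> substrate=3 bound=3 product=9

Answer: 0 0 3 3 3 3 3 3 3 3 3 3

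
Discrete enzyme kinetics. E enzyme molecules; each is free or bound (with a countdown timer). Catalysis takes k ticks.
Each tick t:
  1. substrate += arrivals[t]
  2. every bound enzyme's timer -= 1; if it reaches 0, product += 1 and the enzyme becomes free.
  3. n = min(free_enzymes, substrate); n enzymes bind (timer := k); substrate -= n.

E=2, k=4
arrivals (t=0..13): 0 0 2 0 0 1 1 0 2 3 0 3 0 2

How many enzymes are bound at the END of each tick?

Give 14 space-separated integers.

Answer: 0 0 2 2 2 2 2 2 2 2 2 2 2 2

Derivation:
t=0: arr=0 -> substrate=0 bound=0 product=0
t=1: arr=0 -> substrate=0 bound=0 product=0
t=2: arr=2 -> substrate=0 bound=2 product=0
t=3: arr=0 -> substrate=0 bound=2 product=0
t=4: arr=0 -> substrate=0 bound=2 product=0
t=5: arr=1 -> substrate=1 bound=2 product=0
t=6: arr=1 -> substrate=0 bound=2 product=2
t=7: arr=0 -> substrate=0 bound=2 product=2
t=8: arr=2 -> substrate=2 bound=2 product=2
t=9: arr=3 -> substrate=5 bound=2 product=2
t=10: arr=0 -> substrate=3 bound=2 product=4
t=11: arr=3 -> substrate=6 bound=2 product=4
t=12: arr=0 -> substrate=6 bound=2 product=4
t=13: arr=2 -> substrate=8 bound=2 product=4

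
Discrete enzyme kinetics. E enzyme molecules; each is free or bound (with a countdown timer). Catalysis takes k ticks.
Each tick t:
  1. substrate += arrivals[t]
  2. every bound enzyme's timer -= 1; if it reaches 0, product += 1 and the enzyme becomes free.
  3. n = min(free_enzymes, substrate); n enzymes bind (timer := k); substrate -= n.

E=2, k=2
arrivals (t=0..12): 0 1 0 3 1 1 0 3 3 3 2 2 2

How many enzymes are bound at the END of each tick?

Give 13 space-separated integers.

Answer: 0 1 1 2 2 2 2 2 2 2 2 2 2

Derivation:
t=0: arr=0 -> substrate=0 bound=0 product=0
t=1: arr=1 -> substrate=0 bound=1 product=0
t=2: arr=0 -> substrate=0 bound=1 product=0
t=3: arr=3 -> substrate=1 bound=2 product=1
t=4: arr=1 -> substrate=2 bound=2 product=1
t=5: arr=1 -> substrate=1 bound=2 product=3
t=6: arr=0 -> substrate=1 bound=2 product=3
t=7: arr=3 -> substrate=2 bound=2 product=5
t=8: arr=3 -> substrate=5 bound=2 product=5
t=9: arr=3 -> substrate=6 bound=2 product=7
t=10: arr=2 -> substrate=8 bound=2 product=7
t=11: arr=2 -> substrate=8 bound=2 product=9
t=12: arr=2 -> substrate=10 bound=2 product=9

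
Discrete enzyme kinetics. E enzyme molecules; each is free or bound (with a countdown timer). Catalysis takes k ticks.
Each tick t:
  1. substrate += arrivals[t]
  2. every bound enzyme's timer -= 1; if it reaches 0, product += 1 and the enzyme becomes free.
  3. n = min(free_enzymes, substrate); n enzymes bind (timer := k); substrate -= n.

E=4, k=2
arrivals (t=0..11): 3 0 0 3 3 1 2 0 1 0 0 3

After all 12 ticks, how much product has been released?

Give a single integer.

Answer: 13

Derivation:
t=0: arr=3 -> substrate=0 bound=3 product=0
t=1: arr=0 -> substrate=0 bound=3 product=0
t=2: arr=0 -> substrate=0 bound=0 product=3
t=3: arr=3 -> substrate=0 bound=3 product=3
t=4: arr=3 -> substrate=2 bound=4 product=3
t=5: arr=1 -> substrate=0 bound=4 product=6
t=6: arr=2 -> substrate=1 bound=4 product=7
t=7: arr=0 -> substrate=0 bound=2 product=10
t=8: arr=1 -> substrate=0 bound=2 product=11
t=9: arr=0 -> substrate=0 bound=1 product=12
t=10: arr=0 -> substrate=0 bound=0 product=13
t=11: arr=3 -> substrate=0 bound=3 product=13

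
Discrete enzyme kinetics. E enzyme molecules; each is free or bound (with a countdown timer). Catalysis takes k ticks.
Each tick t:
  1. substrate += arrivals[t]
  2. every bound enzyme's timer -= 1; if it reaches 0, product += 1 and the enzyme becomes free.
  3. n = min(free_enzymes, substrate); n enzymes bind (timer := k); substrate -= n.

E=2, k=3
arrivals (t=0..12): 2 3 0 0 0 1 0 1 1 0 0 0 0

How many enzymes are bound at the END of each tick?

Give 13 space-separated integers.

Answer: 2 2 2 2 2 2 2 2 2 2 2 2 0

Derivation:
t=0: arr=2 -> substrate=0 bound=2 product=0
t=1: arr=3 -> substrate=3 bound=2 product=0
t=2: arr=0 -> substrate=3 bound=2 product=0
t=3: arr=0 -> substrate=1 bound=2 product=2
t=4: arr=0 -> substrate=1 bound=2 product=2
t=5: arr=1 -> substrate=2 bound=2 product=2
t=6: arr=0 -> substrate=0 bound=2 product=4
t=7: arr=1 -> substrate=1 bound=2 product=4
t=8: arr=1 -> substrate=2 bound=2 product=4
t=9: arr=0 -> substrate=0 bound=2 product=6
t=10: arr=0 -> substrate=0 bound=2 product=6
t=11: arr=0 -> substrate=0 bound=2 product=6
t=12: arr=0 -> substrate=0 bound=0 product=8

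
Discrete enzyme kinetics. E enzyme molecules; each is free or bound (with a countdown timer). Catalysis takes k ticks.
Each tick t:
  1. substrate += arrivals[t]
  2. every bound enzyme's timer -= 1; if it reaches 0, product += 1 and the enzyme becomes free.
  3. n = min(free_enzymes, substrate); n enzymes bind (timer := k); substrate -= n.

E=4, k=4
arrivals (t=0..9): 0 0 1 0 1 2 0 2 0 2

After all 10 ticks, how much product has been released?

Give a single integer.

Answer: 4

Derivation:
t=0: arr=0 -> substrate=0 bound=0 product=0
t=1: arr=0 -> substrate=0 bound=0 product=0
t=2: arr=1 -> substrate=0 bound=1 product=0
t=3: arr=0 -> substrate=0 bound=1 product=0
t=4: arr=1 -> substrate=0 bound=2 product=0
t=5: arr=2 -> substrate=0 bound=4 product=0
t=6: arr=0 -> substrate=0 bound=3 product=1
t=7: arr=2 -> substrate=1 bound=4 product=1
t=8: arr=0 -> substrate=0 bound=4 product=2
t=9: arr=2 -> substrate=0 bound=4 product=4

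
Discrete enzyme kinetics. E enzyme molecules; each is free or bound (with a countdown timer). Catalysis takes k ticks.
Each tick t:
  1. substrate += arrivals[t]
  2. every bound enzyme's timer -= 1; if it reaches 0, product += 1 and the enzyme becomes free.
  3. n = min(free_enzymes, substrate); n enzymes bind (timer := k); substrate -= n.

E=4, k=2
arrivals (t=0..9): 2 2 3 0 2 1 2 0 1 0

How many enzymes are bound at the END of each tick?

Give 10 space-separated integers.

t=0: arr=2 -> substrate=0 bound=2 product=0
t=1: arr=2 -> substrate=0 bound=4 product=0
t=2: arr=3 -> substrate=1 bound=4 product=2
t=3: arr=0 -> substrate=0 bound=3 product=4
t=4: arr=2 -> substrate=0 bound=3 product=6
t=5: arr=1 -> substrate=0 bound=3 product=7
t=6: arr=2 -> substrate=0 bound=3 product=9
t=7: arr=0 -> substrate=0 bound=2 product=10
t=8: arr=1 -> substrate=0 bound=1 product=12
t=9: arr=0 -> substrate=0 bound=1 product=12

Answer: 2 4 4 3 3 3 3 2 1 1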